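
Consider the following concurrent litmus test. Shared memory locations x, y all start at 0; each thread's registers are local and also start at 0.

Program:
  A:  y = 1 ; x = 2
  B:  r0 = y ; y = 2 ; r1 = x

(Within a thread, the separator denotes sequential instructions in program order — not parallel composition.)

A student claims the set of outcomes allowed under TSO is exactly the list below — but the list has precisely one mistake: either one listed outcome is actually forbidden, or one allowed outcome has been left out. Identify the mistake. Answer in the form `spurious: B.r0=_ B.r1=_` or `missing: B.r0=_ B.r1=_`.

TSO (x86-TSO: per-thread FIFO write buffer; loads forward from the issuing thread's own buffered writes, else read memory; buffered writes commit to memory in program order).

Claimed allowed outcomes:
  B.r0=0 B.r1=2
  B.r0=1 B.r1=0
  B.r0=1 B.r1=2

outcome vector order: (B.r0,B.r1)
[TSO] allowed = {00, 02, 10, 12}
TSO∖claimed = {00}

missing: B.r0=0 B.r1=0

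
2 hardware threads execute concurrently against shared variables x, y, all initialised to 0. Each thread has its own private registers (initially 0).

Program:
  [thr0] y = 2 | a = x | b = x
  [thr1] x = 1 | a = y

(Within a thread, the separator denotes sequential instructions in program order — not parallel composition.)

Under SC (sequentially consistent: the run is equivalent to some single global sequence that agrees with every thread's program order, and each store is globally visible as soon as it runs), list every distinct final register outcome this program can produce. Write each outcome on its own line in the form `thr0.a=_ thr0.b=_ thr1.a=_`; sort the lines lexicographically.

outcome vector order: (thr0.a,thr0.b,thr1.a)
|SC outcomes| = 4

thr0.a=0 thr0.b=0 thr1.a=2
thr0.a=0 thr0.b=1 thr1.a=2
thr0.a=1 thr0.b=1 thr1.a=0
thr0.a=1 thr0.b=1 thr1.a=2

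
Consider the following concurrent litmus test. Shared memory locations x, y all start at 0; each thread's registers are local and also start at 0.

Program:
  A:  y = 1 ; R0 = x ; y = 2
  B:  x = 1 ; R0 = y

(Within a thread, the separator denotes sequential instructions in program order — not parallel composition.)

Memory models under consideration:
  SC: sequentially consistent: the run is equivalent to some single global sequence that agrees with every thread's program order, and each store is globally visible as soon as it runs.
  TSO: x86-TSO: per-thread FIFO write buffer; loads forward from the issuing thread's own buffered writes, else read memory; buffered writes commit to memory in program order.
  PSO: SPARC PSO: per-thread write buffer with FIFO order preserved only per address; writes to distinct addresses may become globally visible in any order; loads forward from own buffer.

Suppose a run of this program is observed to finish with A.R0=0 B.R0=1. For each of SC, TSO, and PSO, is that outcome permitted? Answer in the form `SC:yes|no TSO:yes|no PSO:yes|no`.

outcome vector order: (A.R0,B.R0)
SC (5): 0/1 0/2 1/0 1/1 1/2
TSO (6): 0/0 0/1 0/2 1/0 1/1 1/2
PSO (6): 0/0 0/1 0/2 1/0 1/1 1/2
target 0/1 ∈ {SC,TSO,PSO}

SC:yes TSO:yes PSO:yes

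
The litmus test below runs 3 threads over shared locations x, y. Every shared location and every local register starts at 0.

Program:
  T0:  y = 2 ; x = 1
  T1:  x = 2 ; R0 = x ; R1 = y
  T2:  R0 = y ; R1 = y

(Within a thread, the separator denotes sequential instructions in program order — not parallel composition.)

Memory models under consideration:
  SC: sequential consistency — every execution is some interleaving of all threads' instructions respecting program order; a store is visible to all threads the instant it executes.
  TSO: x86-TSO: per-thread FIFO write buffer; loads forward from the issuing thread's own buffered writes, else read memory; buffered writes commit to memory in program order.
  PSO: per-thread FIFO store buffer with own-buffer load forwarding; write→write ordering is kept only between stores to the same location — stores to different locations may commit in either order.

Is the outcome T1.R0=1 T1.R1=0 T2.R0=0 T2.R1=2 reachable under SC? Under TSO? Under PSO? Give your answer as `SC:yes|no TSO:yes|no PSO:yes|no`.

SC:no TSO:no PSO:yes

outcome vector order: (T1.R0,T1.R1,T2.R0,T2.R1)
under SC → 1/2/0/0; 1/2/0/2; 1/2/2/2; 2/0/0/0; 2/0/0/2; 2/0/2/2; 2/2/0/0; 2/2/0/2; 2/2/2/2
under TSO → 1/2/0/0; 1/2/0/2; 1/2/2/2; 2/0/0/0; 2/0/0/2; 2/0/2/2; 2/2/0/0; 2/2/0/2; 2/2/2/2
under PSO → 1/0/0/0; 1/0/0/2; 1/0/2/2; 1/2/0/0; 1/2/0/2; 1/2/2/2; 2/0/0/0; 2/0/0/2; 2/0/2/2; 2/2/0/0; 2/2/0/2; 2/2/2/2
target 1/0/0/2 ∈ {PSO}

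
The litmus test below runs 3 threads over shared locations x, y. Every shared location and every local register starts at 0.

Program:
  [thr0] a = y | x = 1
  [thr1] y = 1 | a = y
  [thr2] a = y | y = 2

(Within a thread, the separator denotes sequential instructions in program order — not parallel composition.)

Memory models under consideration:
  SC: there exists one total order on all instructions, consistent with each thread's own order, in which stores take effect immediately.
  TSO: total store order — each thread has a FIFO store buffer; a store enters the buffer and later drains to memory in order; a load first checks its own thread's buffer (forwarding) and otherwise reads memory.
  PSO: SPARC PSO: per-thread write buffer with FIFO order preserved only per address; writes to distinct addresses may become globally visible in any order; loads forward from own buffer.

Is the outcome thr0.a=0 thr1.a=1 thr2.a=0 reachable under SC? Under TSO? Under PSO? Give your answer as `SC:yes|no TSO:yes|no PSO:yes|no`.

outcome vector order: (thr0.a,thr1.a,thr2.a)
SC: 12 outcomes — {<0 1 0> <0 1 1> <0 2 0> <0 2 1> <1 1 0> <1 1 1> <1 2 0> <1 2 1> <2 1 0> <2 1 1> <2 2 0> <2 2 1>}
TSO: 12 outcomes — {<0 1 0> <0 1 1> <0 2 0> <0 2 1> <1 1 0> <1 1 1> <1 2 0> <1 2 1> <2 1 0> <2 1 1> <2 2 0> <2 2 1>}
PSO: 12 outcomes — {<0 1 0> <0 1 1> <0 2 0> <0 2 1> <1 1 0> <1 1 1> <1 2 0> <1 2 1> <2 1 0> <2 1 1> <2 2 0> <2 2 1>}
target <0 1 0> ∈ {SC,TSO,PSO}

SC:yes TSO:yes PSO:yes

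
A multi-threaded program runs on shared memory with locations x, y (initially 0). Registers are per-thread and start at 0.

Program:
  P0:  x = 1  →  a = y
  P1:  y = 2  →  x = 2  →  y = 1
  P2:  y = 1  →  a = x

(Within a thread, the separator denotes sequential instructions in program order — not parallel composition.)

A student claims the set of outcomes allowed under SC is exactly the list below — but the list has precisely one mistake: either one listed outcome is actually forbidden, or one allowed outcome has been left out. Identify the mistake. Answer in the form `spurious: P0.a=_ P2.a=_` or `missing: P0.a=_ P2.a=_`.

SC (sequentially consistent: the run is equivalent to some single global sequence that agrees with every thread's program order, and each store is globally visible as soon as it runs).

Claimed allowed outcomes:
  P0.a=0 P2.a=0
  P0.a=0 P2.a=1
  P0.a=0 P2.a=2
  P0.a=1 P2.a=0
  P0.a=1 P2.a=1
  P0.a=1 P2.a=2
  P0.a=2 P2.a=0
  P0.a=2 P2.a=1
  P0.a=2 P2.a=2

spurious: P0.a=0 P2.a=0

outcome vector order: (P0.a,P2.a)
under SC → (0,1); (0,2); (1,0); (1,1); (1,2); (2,0); (2,1); (2,2)
claimed∖SC = {(0,0)}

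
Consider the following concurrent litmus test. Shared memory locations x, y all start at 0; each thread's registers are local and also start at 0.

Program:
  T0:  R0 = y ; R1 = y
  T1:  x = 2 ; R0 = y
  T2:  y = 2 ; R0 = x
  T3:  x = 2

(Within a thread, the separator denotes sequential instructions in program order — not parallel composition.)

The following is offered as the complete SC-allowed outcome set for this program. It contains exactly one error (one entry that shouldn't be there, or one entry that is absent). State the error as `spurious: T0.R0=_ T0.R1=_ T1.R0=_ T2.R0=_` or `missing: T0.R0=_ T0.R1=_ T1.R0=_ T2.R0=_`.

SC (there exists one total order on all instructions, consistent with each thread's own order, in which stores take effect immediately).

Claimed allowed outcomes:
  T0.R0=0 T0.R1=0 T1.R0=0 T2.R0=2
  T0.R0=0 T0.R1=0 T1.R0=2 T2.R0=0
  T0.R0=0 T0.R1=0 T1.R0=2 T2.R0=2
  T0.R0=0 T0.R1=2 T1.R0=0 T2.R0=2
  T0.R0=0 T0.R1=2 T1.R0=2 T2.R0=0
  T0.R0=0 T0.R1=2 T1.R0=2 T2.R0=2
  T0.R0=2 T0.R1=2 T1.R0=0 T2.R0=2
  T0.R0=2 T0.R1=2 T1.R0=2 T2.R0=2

missing: T0.R0=2 T0.R1=2 T1.R0=2 T2.R0=0

outcome vector order: (T0.R0,T0.R1,T1.R0,T2.R0)
[SC] allowed = {<0 0 0 2> <0 0 2 0> <0 0 2 2> <0 2 0 2> <0 2 2 0> <0 2 2 2> <2 2 0 2> <2 2 2 0> <2 2 2 2>}
SC∖claimed = {<2 2 2 0>}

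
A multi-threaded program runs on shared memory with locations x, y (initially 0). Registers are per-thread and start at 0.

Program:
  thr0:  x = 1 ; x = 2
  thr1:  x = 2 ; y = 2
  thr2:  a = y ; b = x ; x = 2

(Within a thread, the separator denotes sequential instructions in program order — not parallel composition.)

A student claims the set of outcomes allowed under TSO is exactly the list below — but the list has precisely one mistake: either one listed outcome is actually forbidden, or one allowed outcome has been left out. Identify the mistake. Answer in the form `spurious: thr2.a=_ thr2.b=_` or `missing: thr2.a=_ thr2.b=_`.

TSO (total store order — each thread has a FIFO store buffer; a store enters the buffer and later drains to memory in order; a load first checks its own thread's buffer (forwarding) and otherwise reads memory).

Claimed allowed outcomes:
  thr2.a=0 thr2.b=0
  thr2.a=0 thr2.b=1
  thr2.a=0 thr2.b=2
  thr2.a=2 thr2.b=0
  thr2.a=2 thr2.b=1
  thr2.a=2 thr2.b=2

spurious: thr2.a=2 thr2.b=0

outcome vector order: (thr2.a,thr2.b)
under TSO → (0,0); (0,1); (0,2); (2,1); (2,2)
claimed∖TSO = {(2,0)}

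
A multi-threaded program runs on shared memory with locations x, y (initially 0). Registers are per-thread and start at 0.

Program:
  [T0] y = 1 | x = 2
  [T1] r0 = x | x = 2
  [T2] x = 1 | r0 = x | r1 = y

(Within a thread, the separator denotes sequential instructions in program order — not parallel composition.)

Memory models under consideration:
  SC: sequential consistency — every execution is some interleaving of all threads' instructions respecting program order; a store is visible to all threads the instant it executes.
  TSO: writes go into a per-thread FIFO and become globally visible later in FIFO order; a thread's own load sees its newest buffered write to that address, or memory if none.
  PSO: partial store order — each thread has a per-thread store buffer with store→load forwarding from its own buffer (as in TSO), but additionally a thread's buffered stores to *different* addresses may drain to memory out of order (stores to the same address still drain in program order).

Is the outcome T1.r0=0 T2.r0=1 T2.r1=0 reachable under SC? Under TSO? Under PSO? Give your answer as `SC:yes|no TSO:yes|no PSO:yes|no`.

SC:yes TSO:yes PSO:yes

outcome vector order: (T1.r0,T2.r0,T2.r1)
SC (11): 010, 011, 020, 021, 110, 111, 120, 121, 210, 211, 221
TSO (11): 010, 011, 020, 021, 110, 111, 120, 121, 210, 211, 221
PSO (12): 010, 011, 020, 021, 110, 111, 120, 121, 210, 211, 220, 221
target 010 ∈ {SC,TSO,PSO}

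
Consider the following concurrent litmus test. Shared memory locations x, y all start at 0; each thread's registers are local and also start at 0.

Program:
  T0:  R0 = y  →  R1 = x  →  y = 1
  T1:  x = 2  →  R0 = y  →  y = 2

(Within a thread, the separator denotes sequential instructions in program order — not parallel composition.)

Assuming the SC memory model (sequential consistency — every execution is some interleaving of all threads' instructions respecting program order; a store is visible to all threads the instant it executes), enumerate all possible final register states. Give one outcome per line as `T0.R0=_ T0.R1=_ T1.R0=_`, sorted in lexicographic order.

T0.R0=0 T0.R1=0 T1.R0=0
T0.R0=0 T0.R1=0 T1.R0=1
T0.R0=0 T0.R1=2 T1.R0=0
T0.R0=0 T0.R1=2 T1.R0=1
T0.R0=2 T0.R1=2 T1.R0=0

outcome vector order: (T0.R0,T0.R1,T1.R0)
|SC outcomes| = 5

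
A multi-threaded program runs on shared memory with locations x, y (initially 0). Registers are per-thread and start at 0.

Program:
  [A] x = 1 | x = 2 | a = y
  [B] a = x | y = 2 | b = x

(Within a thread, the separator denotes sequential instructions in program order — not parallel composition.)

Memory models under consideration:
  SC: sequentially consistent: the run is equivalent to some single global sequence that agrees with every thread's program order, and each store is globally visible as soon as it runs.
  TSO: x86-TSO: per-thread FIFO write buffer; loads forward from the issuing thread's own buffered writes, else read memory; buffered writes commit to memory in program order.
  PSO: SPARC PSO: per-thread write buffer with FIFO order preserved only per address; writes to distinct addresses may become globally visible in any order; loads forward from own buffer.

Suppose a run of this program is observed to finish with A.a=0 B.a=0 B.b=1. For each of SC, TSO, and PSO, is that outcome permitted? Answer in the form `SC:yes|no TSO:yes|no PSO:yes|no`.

SC:no TSO:yes PSO:yes

outcome vector order: (A.a,B.a,B.b)
SC: 9 outcomes — {(0,0,2) (0,1,2) (0,2,2) (2,0,0) (2,0,1) (2,0,2) (2,1,1) (2,1,2) (2,2,2)}
TSO: 12 outcomes — {(0,0,0) (0,0,1) (0,0,2) (0,1,1) (0,1,2) (0,2,2) (2,0,0) (2,0,1) (2,0,2) (2,1,1) (2,1,2) (2,2,2)}
PSO: 12 outcomes — {(0,0,0) (0,0,1) (0,0,2) (0,1,1) (0,1,2) (0,2,2) (2,0,0) (2,0,1) (2,0,2) (2,1,1) (2,1,2) (2,2,2)}
target (0,0,1) ∈ {TSO,PSO}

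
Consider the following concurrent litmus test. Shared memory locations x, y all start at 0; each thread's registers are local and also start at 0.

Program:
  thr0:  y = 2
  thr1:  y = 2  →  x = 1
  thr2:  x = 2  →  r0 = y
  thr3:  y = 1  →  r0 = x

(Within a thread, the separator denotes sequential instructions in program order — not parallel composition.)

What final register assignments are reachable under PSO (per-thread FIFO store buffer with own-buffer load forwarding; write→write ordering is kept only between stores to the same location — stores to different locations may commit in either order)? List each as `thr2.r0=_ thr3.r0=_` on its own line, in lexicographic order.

outcome vector order: (thr2.r0,thr3.r0)
|PSO outcomes| = 9

thr2.r0=0 thr3.r0=0
thr2.r0=0 thr3.r0=1
thr2.r0=0 thr3.r0=2
thr2.r0=1 thr3.r0=0
thr2.r0=1 thr3.r0=1
thr2.r0=1 thr3.r0=2
thr2.r0=2 thr3.r0=0
thr2.r0=2 thr3.r0=1
thr2.r0=2 thr3.r0=2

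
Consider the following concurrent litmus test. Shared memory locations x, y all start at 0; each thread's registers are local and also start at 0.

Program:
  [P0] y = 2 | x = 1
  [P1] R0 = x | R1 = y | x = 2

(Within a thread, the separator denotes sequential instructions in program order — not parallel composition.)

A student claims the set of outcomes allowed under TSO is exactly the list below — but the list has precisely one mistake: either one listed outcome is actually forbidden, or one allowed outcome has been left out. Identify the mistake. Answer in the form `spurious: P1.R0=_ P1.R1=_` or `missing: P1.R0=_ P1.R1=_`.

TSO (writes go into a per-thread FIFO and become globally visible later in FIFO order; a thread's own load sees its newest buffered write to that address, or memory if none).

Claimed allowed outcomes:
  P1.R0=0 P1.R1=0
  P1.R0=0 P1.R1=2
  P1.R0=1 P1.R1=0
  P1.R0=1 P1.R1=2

spurious: P1.R0=1 P1.R1=0

outcome vector order: (P1.R0,P1.R1)
TSO (3): 00; 02; 12
claimed∖TSO = {10}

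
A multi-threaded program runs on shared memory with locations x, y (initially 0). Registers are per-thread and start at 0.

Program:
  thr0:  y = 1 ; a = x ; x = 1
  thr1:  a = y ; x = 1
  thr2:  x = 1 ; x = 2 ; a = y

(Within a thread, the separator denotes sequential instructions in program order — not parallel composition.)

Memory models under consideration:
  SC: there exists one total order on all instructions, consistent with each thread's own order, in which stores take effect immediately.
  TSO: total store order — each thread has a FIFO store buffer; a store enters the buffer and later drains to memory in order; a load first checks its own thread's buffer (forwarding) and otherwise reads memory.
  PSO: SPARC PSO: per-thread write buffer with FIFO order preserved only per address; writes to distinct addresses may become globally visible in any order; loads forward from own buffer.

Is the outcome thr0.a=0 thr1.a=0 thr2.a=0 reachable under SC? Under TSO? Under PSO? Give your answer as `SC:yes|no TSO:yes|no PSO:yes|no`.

outcome vector order: (thr0.a,thr1.a,thr2.a)
[SC] allowed = {0/0/1, 0/1/1, 1/0/0, 1/0/1, 1/1/0, 1/1/1, 2/0/0, 2/0/1, 2/1/0, 2/1/1}
[TSO] allowed = {0/0/0, 0/0/1, 0/1/0, 0/1/1, 1/0/0, 1/0/1, 1/1/0, 1/1/1, 2/0/0, 2/0/1, 2/1/0, 2/1/1}
[PSO] allowed = {0/0/0, 0/0/1, 0/1/0, 0/1/1, 1/0/0, 1/0/1, 1/1/0, 1/1/1, 2/0/0, 2/0/1, 2/1/0, 2/1/1}
target 0/0/0 ∈ {TSO,PSO}

SC:no TSO:yes PSO:yes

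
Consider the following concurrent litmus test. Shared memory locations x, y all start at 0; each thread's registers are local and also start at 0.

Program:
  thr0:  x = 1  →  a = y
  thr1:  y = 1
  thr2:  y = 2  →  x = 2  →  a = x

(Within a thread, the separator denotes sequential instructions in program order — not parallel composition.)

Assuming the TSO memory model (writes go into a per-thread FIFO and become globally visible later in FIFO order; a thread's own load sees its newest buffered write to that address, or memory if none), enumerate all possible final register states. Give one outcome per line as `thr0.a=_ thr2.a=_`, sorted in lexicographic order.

outcome vector order: (thr0.a,thr2.a)
|TSO outcomes| = 6

thr0.a=0 thr2.a=1
thr0.a=0 thr2.a=2
thr0.a=1 thr2.a=1
thr0.a=1 thr2.a=2
thr0.a=2 thr2.a=1
thr0.a=2 thr2.a=2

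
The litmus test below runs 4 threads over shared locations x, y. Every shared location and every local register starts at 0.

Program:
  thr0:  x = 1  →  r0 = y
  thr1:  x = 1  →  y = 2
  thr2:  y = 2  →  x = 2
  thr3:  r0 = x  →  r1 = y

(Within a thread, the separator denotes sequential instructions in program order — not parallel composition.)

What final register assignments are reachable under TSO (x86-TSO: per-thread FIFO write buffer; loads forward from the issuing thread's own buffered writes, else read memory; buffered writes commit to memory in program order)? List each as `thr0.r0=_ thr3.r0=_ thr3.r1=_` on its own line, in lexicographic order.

outcome vector order: (thr0.r0,thr3.r0,thr3.r1)
|TSO outcomes| = 10

thr0.r0=0 thr3.r0=0 thr3.r1=0
thr0.r0=0 thr3.r0=0 thr3.r1=2
thr0.r0=0 thr3.r0=1 thr3.r1=0
thr0.r0=0 thr3.r0=1 thr3.r1=2
thr0.r0=0 thr3.r0=2 thr3.r1=2
thr0.r0=2 thr3.r0=0 thr3.r1=0
thr0.r0=2 thr3.r0=0 thr3.r1=2
thr0.r0=2 thr3.r0=1 thr3.r1=0
thr0.r0=2 thr3.r0=1 thr3.r1=2
thr0.r0=2 thr3.r0=2 thr3.r1=2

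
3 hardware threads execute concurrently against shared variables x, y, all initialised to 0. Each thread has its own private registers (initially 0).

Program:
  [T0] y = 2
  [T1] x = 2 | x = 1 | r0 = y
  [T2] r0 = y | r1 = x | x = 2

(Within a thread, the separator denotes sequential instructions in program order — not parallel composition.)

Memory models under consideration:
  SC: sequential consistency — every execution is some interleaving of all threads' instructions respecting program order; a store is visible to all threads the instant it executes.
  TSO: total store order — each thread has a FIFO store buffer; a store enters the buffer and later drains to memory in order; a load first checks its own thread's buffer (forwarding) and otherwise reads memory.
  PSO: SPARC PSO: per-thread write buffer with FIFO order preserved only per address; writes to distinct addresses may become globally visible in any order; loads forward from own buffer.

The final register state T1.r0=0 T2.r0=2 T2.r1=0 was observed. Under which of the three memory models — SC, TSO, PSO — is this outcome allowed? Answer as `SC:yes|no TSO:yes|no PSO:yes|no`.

SC:no TSO:yes PSO:yes

outcome vector order: (T1.r0,T2.r0,T2.r1)
[SC] allowed = {000, 001, 002, 021, 200, 201, 202, 220, 221, 222}
[TSO] allowed = {000, 001, 002, 020, 021, 022, 200, 201, 202, 220, 221, 222}
[PSO] allowed = {000, 001, 002, 020, 021, 022, 200, 201, 202, 220, 221, 222}
target 020 ∈ {TSO,PSO}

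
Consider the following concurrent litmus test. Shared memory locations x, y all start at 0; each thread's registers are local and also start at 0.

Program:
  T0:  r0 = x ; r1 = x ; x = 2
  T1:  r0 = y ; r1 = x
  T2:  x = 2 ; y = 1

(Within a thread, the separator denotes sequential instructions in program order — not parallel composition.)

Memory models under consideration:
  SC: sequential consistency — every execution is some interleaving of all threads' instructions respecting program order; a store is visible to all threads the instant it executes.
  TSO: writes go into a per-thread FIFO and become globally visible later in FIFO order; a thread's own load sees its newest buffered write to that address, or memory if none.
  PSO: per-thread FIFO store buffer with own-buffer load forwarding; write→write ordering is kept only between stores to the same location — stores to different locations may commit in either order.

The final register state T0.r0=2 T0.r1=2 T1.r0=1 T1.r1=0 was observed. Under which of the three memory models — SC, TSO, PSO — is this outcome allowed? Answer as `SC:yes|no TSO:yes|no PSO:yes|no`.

outcome vector order: (T0.r0,T0.r1,T1.r0,T1.r1)
under SC → (0,0,0,0) (0,0,0,2) (0,0,1,2) (0,2,0,0) (0,2,0,2) (0,2,1,2) (2,2,0,0) (2,2,0,2) (2,2,1,2)
under TSO → (0,0,0,0) (0,0,0,2) (0,0,1,2) (0,2,0,0) (0,2,0,2) (0,2,1,2) (2,2,0,0) (2,2,0,2) (2,2,1,2)
under PSO → (0,0,0,0) (0,0,0,2) (0,0,1,0) (0,0,1,2) (0,2,0,0) (0,2,0,2) (0,2,1,0) (0,2,1,2) (2,2,0,0) (2,2,0,2) (2,2,1,0) (2,2,1,2)
target (2,2,1,0) ∈ {PSO}

SC:no TSO:no PSO:yes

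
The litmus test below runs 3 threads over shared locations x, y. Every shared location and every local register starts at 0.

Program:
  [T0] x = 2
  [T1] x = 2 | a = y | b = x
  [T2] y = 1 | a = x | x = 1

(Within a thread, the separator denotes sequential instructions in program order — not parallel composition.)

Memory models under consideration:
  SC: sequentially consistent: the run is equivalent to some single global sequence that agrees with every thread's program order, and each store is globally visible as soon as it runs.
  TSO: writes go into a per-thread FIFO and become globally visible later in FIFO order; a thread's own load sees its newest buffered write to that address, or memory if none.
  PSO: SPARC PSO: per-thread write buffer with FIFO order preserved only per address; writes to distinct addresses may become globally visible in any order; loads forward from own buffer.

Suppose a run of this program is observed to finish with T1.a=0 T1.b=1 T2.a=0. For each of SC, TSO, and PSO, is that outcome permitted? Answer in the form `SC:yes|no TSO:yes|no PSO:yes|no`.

SC:no TSO:yes PSO:yes

outcome vector order: (T1.a,T1.b,T2.a)
under SC → (0,1,2); (0,2,2); (1,1,0); (1,1,2); (1,2,0); (1,2,2)
under TSO → (0,1,0); (0,1,2); (0,2,0); (0,2,2); (1,1,0); (1,1,2); (1,2,0); (1,2,2)
under PSO → (0,1,0); (0,1,2); (0,2,0); (0,2,2); (1,1,0); (1,1,2); (1,2,0); (1,2,2)
target (0,1,0) ∈ {TSO,PSO}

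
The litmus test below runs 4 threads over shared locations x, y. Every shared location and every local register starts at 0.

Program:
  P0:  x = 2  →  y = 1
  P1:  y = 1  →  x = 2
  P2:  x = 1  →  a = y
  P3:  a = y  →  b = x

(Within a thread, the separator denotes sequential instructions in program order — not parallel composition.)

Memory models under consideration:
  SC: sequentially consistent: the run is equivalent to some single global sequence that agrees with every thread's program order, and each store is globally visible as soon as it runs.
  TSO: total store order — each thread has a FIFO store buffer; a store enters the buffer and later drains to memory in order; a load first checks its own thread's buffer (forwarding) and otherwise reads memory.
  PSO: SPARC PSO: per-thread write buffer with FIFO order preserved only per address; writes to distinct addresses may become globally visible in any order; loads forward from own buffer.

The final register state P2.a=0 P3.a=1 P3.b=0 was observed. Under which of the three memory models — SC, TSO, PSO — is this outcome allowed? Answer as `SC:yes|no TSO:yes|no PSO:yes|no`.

SC:no TSO:yes PSO:yes

outcome vector order: (P2.a,P3.a,P3.b)
SC: 11 outcomes — {0/0/0; 0/0/1; 0/0/2; 0/1/1; 0/1/2; 1/0/0; 1/0/1; 1/0/2; 1/1/0; 1/1/1; 1/1/2}
TSO: 12 outcomes — {0/0/0; 0/0/1; 0/0/2; 0/1/0; 0/1/1; 0/1/2; 1/0/0; 1/0/1; 1/0/2; 1/1/0; 1/1/1; 1/1/2}
PSO: 12 outcomes — {0/0/0; 0/0/1; 0/0/2; 0/1/0; 0/1/1; 0/1/2; 1/0/0; 1/0/1; 1/0/2; 1/1/0; 1/1/1; 1/1/2}
target 0/1/0 ∈ {TSO,PSO}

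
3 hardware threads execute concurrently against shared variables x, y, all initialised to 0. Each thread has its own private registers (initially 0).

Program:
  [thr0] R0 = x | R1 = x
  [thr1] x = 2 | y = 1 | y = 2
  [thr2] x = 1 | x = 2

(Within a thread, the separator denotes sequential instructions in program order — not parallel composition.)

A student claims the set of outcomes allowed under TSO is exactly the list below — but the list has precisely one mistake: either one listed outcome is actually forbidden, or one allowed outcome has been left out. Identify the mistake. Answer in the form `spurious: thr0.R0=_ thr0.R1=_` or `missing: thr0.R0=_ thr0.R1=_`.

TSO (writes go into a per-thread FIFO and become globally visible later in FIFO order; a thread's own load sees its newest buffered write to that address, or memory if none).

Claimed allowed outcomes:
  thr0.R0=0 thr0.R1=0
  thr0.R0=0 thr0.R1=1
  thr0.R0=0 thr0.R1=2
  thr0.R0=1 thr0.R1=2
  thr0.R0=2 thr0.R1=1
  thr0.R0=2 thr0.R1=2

missing: thr0.R0=1 thr0.R1=1

outcome vector order: (thr0.R0,thr0.R1)
[TSO] allowed = {0/0; 0/1; 0/2; 1/1; 1/2; 2/1; 2/2}
TSO∖claimed = {1/1}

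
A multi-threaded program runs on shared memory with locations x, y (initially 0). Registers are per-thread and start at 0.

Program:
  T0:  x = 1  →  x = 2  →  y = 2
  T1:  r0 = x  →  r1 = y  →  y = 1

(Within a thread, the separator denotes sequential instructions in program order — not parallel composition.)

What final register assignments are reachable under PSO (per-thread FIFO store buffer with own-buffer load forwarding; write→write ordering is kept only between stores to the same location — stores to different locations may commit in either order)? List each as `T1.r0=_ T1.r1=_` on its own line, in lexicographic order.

outcome vector order: (T1.r0,T1.r1)
|PSO outcomes| = 6

T1.r0=0 T1.r1=0
T1.r0=0 T1.r1=2
T1.r0=1 T1.r1=0
T1.r0=1 T1.r1=2
T1.r0=2 T1.r1=0
T1.r0=2 T1.r1=2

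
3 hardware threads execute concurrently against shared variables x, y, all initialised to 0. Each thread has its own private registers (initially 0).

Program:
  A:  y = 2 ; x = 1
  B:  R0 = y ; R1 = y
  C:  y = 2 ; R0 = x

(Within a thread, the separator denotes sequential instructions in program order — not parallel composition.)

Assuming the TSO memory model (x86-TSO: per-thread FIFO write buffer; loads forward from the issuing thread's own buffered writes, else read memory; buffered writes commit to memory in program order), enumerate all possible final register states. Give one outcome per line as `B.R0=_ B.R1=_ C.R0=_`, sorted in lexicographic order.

outcome vector order: (B.R0,B.R1,C.R0)
|TSO outcomes| = 6

B.R0=0 B.R1=0 C.R0=0
B.R0=0 B.R1=0 C.R0=1
B.R0=0 B.R1=2 C.R0=0
B.R0=0 B.R1=2 C.R0=1
B.R0=2 B.R1=2 C.R0=0
B.R0=2 B.R1=2 C.R0=1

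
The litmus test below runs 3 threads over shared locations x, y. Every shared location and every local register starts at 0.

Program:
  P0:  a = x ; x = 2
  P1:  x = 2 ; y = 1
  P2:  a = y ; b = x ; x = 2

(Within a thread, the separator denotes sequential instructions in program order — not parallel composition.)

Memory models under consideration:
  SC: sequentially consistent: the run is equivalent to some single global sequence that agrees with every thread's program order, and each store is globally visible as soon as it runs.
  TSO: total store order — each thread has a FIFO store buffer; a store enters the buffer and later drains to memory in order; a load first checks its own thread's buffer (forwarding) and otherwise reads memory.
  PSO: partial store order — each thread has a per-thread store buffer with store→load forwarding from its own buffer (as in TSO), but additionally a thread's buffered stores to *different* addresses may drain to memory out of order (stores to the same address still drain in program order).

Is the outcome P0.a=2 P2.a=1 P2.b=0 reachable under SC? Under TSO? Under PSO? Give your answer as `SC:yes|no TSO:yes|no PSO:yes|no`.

SC:no TSO:no PSO:yes

outcome vector order: (P0.a,P2.a,P2.b)
SC: 6 outcomes — {(0,0,0); (0,0,2); (0,1,2); (2,0,0); (2,0,2); (2,1,2)}
TSO: 6 outcomes — {(0,0,0); (0,0,2); (0,1,2); (2,0,0); (2,0,2); (2,1,2)}
PSO: 8 outcomes — {(0,0,0); (0,0,2); (0,1,0); (0,1,2); (2,0,0); (2,0,2); (2,1,0); (2,1,2)}
target (2,1,0) ∈ {PSO}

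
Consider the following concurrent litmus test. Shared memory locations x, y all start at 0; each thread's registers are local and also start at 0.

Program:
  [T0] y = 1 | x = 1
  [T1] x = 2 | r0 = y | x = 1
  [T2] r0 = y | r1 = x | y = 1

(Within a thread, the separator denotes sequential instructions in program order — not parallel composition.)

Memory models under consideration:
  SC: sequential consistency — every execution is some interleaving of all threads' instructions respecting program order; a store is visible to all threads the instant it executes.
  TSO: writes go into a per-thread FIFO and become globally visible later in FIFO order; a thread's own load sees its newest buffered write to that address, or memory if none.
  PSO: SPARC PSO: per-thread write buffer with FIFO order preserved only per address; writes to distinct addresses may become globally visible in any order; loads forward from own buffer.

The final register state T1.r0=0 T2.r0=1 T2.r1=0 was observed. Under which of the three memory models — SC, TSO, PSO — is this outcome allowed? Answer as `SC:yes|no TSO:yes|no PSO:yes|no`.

outcome vector order: (T1.r0,T2.r0,T2.r1)
[SC] allowed = {<0 0 0>; <0 0 1>; <0 0 2>; <0 1 1>; <0 1 2>; <1 0 0>; <1 0 1>; <1 0 2>; <1 1 0>; <1 1 1>; <1 1 2>}
[TSO] allowed = {<0 0 0>; <0 0 1>; <0 0 2>; <0 1 0>; <0 1 1>; <0 1 2>; <1 0 0>; <1 0 1>; <1 0 2>; <1 1 0>; <1 1 1>; <1 1 2>}
[PSO] allowed = {<0 0 0>; <0 0 1>; <0 0 2>; <0 1 0>; <0 1 1>; <0 1 2>; <1 0 0>; <1 0 1>; <1 0 2>; <1 1 0>; <1 1 1>; <1 1 2>}
target <0 1 0> ∈ {TSO,PSO}

SC:no TSO:yes PSO:yes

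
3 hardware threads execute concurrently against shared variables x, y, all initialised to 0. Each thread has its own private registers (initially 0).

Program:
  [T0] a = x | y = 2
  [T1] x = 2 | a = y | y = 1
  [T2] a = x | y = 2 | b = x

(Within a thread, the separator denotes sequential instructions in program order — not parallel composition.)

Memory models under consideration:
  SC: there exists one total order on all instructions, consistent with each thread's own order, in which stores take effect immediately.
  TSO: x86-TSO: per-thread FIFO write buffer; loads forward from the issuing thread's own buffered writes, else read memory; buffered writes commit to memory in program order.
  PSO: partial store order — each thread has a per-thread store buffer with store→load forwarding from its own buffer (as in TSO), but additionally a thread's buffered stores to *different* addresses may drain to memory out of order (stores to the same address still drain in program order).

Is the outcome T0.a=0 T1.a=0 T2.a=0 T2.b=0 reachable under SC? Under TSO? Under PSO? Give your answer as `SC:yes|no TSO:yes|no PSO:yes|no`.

outcome vector order: (T0.a,T1.a,T2.a,T2.b)
[SC] allowed = {0002, 0022, 0200, 0202, 0222, 2002, 2022, 2200, 2202, 2222}
[TSO] allowed = {0000, 0002, 0022, 0200, 0202, 0222, 2000, 2002, 2022, 2200, 2202, 2222}
[PSO] allowed = {0000, 0002, 0022, 0200, 0202, 0222, 2000, 2002, 2022, 2200, 2202, 2222}
target 0000 ∈ {TSO,PSO}

SC:no TSO:yes PSO:yes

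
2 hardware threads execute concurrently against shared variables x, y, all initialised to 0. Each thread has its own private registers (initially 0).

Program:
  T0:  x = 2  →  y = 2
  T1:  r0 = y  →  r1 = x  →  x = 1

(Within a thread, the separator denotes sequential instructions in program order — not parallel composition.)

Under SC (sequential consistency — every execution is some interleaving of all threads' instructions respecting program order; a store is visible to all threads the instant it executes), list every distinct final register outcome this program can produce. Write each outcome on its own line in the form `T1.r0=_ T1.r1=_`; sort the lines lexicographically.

outcome vector order: (T1.r0,T1.r1)
|SC outcomes| = 3

T1.r0=0 T1.r1=0
T1.r0=0 T1.r1=2
T1.r0=2 T1.r1=2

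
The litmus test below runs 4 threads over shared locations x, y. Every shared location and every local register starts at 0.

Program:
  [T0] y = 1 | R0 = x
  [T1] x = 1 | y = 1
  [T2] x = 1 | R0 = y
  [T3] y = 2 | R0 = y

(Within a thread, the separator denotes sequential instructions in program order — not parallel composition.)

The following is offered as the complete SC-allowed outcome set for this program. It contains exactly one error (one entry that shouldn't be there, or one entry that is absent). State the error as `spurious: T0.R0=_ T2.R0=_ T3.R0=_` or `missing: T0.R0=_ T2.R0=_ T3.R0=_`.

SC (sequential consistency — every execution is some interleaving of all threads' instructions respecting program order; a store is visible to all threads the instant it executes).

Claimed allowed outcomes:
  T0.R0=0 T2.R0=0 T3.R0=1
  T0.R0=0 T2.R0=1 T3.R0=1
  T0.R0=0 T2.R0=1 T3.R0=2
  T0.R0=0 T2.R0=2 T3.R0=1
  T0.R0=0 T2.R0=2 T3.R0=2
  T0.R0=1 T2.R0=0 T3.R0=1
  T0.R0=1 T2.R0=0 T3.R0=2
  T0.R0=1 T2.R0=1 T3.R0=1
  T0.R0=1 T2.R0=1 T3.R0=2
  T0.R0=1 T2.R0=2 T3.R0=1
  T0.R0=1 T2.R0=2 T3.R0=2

outcome vector order: (T0.R0,T2.R0,T3.R0)
SC (10): (0,1,1) (0,1,2) (0,2,1) (0,2,2) (1,0,1) (1,0,2) (1,1,1) (1,1,2) (1,2,1) (1,2,2)
claimed∖SC = {(0,0,1)}

spurious: T0.R0=0 T2.R0=0 T3.R0=1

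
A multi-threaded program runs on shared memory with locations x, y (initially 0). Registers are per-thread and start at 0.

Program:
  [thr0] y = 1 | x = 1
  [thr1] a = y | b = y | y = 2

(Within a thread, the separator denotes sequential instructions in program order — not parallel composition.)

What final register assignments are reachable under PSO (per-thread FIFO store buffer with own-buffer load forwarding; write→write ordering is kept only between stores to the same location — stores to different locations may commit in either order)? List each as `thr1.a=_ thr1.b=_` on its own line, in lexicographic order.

thr1.a=0 thr1.b=0
thr1.a=0 thr1.b=1
thr1.a=1 thr1.b=1

outcome vector order: (thr1.a,thr1.b)
|PSO outcomes| = 3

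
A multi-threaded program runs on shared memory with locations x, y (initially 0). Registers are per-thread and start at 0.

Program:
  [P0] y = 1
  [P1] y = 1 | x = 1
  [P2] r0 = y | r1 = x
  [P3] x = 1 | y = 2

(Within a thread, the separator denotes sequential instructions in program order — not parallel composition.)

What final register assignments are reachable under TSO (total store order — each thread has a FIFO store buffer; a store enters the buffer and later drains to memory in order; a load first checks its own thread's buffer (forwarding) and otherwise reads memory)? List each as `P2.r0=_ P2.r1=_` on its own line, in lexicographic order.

outcome vector order: (P2.r0,P2.r1)
|TSO outcomes| = 5

P2.r0=0 P2.r1=0
P2.r0=0 P2.r1=1
P2.r0=1 P2.r1=0
P2.r0=1 P2.r1=1
P2.r0=2 P2.r1=1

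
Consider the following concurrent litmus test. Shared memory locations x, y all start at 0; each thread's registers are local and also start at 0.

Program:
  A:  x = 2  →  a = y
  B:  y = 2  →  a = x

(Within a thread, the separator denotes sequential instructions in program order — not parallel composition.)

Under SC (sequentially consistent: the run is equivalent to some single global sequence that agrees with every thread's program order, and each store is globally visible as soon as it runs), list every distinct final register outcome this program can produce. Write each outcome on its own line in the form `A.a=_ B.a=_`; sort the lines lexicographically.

A.a=0 B.a=2
A.a=2 B.a=0
A.a=2 B.a=2

outcome vector order: (A.a,B.a)
|SC outcomes| = 3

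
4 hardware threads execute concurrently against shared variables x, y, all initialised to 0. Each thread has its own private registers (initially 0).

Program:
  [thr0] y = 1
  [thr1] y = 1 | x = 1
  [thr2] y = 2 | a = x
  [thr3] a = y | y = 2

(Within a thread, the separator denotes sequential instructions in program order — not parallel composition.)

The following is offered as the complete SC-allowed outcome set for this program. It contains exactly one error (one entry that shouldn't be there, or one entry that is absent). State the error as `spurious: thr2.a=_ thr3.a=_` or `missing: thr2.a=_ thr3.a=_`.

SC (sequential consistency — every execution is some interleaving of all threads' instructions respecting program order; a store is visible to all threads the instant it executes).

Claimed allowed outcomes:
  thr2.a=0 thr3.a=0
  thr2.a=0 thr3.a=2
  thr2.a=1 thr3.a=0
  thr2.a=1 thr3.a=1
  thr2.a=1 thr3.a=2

missing: thr2.a=0 thr3.a=1

outcome vector order: (thr2.a,thr3.a)
under SC → <0 0> <0 1> <0 2> <1 0> <1 1> <1 2>
SC∖claimed = {<0 1>}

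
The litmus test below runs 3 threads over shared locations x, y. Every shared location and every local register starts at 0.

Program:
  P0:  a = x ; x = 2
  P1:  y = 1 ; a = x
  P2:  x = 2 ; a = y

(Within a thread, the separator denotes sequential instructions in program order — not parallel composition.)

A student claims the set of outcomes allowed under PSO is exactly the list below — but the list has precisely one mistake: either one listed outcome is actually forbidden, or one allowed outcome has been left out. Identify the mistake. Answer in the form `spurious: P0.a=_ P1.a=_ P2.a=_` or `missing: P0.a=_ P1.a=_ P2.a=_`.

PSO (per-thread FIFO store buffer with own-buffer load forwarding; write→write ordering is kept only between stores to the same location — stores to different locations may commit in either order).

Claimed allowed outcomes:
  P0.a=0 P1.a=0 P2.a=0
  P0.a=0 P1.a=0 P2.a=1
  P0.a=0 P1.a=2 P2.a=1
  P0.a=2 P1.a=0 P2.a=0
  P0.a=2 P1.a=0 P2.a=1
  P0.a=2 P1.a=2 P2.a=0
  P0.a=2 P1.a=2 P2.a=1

missing: P0.a=0 P1.a=2 P2.a=0

outcome vector order: (P0.a,P1.a,P2.a)
[PSO] allowed = {0/0/0, 0/0/1, 0/2/0, 0/2/1, 2/0/0, 2/0/1, 2/2/0, 2/2/1}
PSO∖claimed = {0/2/0}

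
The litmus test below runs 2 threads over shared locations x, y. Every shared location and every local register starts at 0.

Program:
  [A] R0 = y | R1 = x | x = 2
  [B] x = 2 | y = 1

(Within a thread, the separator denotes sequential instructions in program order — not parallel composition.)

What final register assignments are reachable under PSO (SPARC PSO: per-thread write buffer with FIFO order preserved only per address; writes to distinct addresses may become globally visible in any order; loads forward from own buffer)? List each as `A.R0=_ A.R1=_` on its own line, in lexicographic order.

outcome vector order: (A.R0,A.R1)
|PSO outcomes| = 4

A.R0=0 A.R1=0
A.R0=0 A.R1=2
A.R0=1 A.R1=0
A.R0=1 A.R1=2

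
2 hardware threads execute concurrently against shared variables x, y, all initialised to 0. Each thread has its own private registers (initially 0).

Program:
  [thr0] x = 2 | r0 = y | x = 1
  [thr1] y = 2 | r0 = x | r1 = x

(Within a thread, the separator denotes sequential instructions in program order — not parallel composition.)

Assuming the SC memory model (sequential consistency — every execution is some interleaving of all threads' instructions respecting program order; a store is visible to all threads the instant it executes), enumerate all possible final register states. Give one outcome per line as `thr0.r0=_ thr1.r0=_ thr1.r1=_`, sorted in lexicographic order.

outcome vector order: (thr0.r0,thr1.r0,thr1.r1)
|SC outcomes| = 9

thr0.r0=0 thr1.r0=1 thr1.r1=1
thr0.r0=0 thr1.r0=2 thr1.r1=1
thr0.r0=0 thr1.r0=2 thr1.r1=2
thr0.r0=2 thr1.r0=0 thr1.r1=0
thr0.r0=2 thr1.r0=0 thr1.r1=1
thr0.r0=2 thr1.r0=0 thr1.r1=2
thr0.r0=2 thr1.r0=1 thr1.r1=1
thr0.r0=2 thr1.r0=2 thr1.r1=1
thr0.r0=2 thr1.r0=2 thr1.r1=2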